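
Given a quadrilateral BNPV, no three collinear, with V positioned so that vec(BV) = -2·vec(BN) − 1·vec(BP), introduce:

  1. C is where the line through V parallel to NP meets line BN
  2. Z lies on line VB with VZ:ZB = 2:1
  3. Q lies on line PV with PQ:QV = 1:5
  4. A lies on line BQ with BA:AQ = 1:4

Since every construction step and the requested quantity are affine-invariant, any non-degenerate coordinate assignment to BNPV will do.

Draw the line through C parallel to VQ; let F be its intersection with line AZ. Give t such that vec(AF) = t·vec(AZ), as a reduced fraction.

t = 21

Assign B = (0, 0), N = (1, 0), P = (0, 1), V = (-2, -1) — the answer is frame-independent, so this choice is without loss of generality.
1. C is where the line through V parallel to NP meets line BN ⇒ C = (-3, 0)
2. Z lies on line VB with VZ:ZB = 2:1 ⇒ Z = (-2/3, -1/3)
3. Q lies on line PV with PQ:QV = 1:5 ⇒ Q = (-1/3, 2/3)
4. A lies on line BQ with BA:AQ = 1:4 ⇒ A = (-1/15, 2/15)
through C parallel to VQ: direction (5/3, 5/3); meets AZ at F = (-38/3, -29/3)
F = A + t·(Z−A) with t = 21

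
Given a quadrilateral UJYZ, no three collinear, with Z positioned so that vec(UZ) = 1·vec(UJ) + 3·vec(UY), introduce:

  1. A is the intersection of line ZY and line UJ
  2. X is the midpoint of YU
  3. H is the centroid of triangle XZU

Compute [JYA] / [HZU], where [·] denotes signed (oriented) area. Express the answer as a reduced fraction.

[JYA]:[HZU] = -9

Choose coordinates U = (0, 0), J = (1, 0), Y = (0, 1), Z = (1, 3).
1. A is the intersection of line ZY and line UJ ⇒ A = (-1/2, 0)
2. X is the midpoint of YU ⇒ X = (0, 1/2)
3. H is the centroid of triangle XZU ⇒ H = (1/3, 7/6)
2·[JYA] = 3/2, 2·[HZU] = -1/6
[JYA]:[HZU] = 3/2:-1/6 = -9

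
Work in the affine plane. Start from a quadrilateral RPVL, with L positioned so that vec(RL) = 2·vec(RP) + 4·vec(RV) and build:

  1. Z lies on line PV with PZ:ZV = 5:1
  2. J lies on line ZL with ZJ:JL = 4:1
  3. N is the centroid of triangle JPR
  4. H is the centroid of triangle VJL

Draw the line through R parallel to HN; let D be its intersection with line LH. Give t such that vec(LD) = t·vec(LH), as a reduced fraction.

t = 90/41

Set R = (0, 0), P = (1, 0), V = (0, 1), L = (2, 4); any affine frame gives the same invariant.
1. Z lies on line PV with PZ:ZV = 5:1 ⇒ Z = (1/6, 5/6)
2. J lies on line ZL with ZJ:JL = 4:1 ⇒ J = (49/30, 101/30)
3. N is the centroid of triangle JPR ⇒ N = (79/90, 101/90)
4. H is the centroid of triangle VJL ⇒ H = (109/90, 251/90)
through R parallel to HN: direction (-1/3, -5/3); meets LH at D = (11/41, 55/41)
D = L + t·(H−L) with t = 90/41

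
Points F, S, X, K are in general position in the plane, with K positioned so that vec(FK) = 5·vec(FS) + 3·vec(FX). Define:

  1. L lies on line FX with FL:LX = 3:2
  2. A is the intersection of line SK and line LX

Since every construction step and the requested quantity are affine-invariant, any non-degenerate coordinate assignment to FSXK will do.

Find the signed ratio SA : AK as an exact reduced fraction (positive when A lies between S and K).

Set F = (0, 0), S = (1, 0), X = (0, 1), K = (5, 3); any affine frame gives the same invariant.
1. L lies on line FX with FL:LX = 3:2 ⇒ L = (0, 3/5)
2. A is the intersection of line SK and line LX ⇒ A = (0, -3/4)
A = S + t·(K−S) with t = -1/4, so SA:AK = t:(1−t) = -1/4:5/4

SA:AK = -1/5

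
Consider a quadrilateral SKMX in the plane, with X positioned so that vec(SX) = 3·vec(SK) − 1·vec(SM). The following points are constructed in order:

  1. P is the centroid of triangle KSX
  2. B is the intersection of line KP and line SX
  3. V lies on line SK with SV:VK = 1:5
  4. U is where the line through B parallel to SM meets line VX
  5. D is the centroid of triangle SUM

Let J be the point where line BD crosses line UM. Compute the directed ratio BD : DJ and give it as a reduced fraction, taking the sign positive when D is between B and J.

Work in coordinates with S = (0, 0), K = (1, 0), M = (0, 1), X = (3, -1).
1. P is the centroid of triangle KSX ⇒ P = (4/3, -1/3)
2. B is the intersection of line KP and line SX ⇒ B = (3/2, -1/2)
3. V lies on line SK with SV:VK = 1:5 ⇒ V = (1/6, 0)
4. U is where the line through B parallel to SM meets line VX ⇒ U = (3/2, -8/17)
5. D is the centroid of triangle SUM ⇒ D = (1/2, 3/17)
line BD meets UM at J = (99/62, -298/527)
D = B + t·(J−B) with t = -31/3, so BD:DJ = -31/3:34/3

BD:DJ = -31/34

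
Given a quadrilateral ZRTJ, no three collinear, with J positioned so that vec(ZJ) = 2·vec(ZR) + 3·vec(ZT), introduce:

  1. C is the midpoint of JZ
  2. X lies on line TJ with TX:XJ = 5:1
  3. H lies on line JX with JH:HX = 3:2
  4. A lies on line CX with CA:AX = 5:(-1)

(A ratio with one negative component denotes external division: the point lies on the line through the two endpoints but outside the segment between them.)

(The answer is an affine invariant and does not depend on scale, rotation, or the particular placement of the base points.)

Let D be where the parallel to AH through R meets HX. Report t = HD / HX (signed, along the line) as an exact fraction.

t = 2

Assign Z = (0, 0), R = (1, 0), T = (0, 1), J = (2, 3) — the answer is frame-independent, so this choice is without loss of generality.
1. C is the midpoint of JZ ⇒ C = (1, 3/2)
2. X lies on line TJ with TX:XJ = 5:1 ⇒ X = (5/3, 8/3)
3. H lies on line JX with JH:HX = 3:2 ⇒ H = (9/5, 14/5)
4. A lies on line CX with CA:AX = 5:(-1) ⇒ A = (11/6, 71/24)
through R parallel to AH: direction (-1/30, -19/120); meets HX at D = (23/15, 38/15)
D = H + t·(X−H) with t = 2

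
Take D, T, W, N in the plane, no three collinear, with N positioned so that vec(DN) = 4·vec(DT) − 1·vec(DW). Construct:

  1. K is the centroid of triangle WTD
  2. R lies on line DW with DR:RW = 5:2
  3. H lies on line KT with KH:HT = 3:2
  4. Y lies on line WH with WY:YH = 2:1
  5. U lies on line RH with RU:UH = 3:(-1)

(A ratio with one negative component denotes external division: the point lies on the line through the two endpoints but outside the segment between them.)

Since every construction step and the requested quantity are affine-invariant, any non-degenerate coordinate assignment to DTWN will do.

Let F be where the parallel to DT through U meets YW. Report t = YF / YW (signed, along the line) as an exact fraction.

Work in coordinates with D = (0, 0), T = (1, 0), W = (0, 1), N = (4, -1).
1. K is the centroid of triangle WTD ⇒ K = (1/3, 1/3)
2. R lies on line DW with DR:RW = 5:2 ⇒ R = (0, 5/7)
3. H lies on line KT with KH:HT = 3:2 ⇒ H = (11/15, 2/15)
4. Y lies on line WH with WY:YH = 2:1 ⇒ Y = (22/45, 19/45)
5. U lies on line RH with RU:UH = 3:(-1) ⇒ U = (11/10, -11/70)
through U parallel to DT: direction (1, 0); meets YW at F = (891/910, -11/70)
F = Y + t·(W−Y) with t = -365/364

t = -365/364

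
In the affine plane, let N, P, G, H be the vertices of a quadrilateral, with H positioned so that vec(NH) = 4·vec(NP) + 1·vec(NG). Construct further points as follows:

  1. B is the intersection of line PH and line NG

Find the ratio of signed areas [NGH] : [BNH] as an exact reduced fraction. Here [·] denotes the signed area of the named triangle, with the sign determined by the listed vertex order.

[NGH]:[BNH] = 3

Set N = (0, 0), P = (1, 0), G = (0, 1), H = (4, 1); any affine frame gives the same invariant.
1. B is the intersection of line PH and line NG ⇒ B = (0, -1/3)
2·[NGH] = -4, 2·[BNH] = -4/3
[NGH]:[BNH] = -4:-4/3 = 3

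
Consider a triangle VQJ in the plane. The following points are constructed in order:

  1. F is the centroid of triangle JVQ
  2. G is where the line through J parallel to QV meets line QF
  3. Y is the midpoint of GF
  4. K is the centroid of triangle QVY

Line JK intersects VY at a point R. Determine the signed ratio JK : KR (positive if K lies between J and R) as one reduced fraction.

Set V = (0, 0), Q = (1, 0), J = (0, 1); any affine frame gives the same invariant.
1. F is the centroid of triangle JVQ ⇒ F = (1/3, 1/3)
2. G is where the line through J parallel to QV meets line QF ⇒ G = (-1, 1)
3. Y is the midpoint of GF ⇒ Y = (-1/3, 2/3)
4. K is the centroid of triangle QVY ⇒ K = (2/9, 2/9)
line JK meets VY at R = (2/3, -4/3)
K = J + t·(R−J) with t = 1/3, so JK:KR = 1/3:2/3

JK:KR = 1/2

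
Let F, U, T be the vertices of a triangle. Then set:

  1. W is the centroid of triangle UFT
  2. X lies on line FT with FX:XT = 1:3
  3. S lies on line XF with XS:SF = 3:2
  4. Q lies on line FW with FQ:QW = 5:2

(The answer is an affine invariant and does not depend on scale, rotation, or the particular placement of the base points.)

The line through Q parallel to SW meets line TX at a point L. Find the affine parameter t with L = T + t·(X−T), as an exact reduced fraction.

Work in coordinates with F = (0, 0), U = (1, 0), T = (0, 1).
1. W is the centroid of triangle UFT ⇒ W = (1/3, 1/3)
2. X lies on line FT with FX:XT = 1:3 ⇒ X = (0, 1/4)
3. S lies on line XF with XS:SF = 3:2 ⇒ S = (0, 1/10)
4. Q lies on line FW with FQ:QW = 5:2 ⇒ Q = (5/21, 5/21)
through Q parallel to SW: direction (1/3, 7/30); meets TX at L = (0, 1/14)
L = T + t·(X−T) with t = 26/21

t = 26/21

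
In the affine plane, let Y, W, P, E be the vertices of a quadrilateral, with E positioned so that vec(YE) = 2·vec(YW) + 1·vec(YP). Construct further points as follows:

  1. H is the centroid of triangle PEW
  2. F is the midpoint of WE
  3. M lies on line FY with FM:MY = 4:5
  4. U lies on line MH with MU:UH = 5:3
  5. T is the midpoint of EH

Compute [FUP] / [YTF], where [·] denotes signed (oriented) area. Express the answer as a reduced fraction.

Choose coordinates Y = (0, 0), W = (1, 0), P = (0, 1), E = (2, 1).
1. H is the centroid of triangle PEW ⇒ H = (1, 2/3)
2. F is the midpoint of WE ⇒ F = (3/2, 1/2)
3. M lies on line FY with FM:MY = 4:5 ⇒ M = (5/6, 5/18)
4. U lies on line MH with MU:UH = 5:3 ⇒ U = (15/16, 25/48)
5. T is the midpoint of EH ⇒ T = (3/2, 5/6)
2·[FUP] = -1/4, 2·[YTF] = -1/2
[FUP]:[YTF] = -1/4:-1/2 = 1/2

[FUP]:[YTF] = 1/2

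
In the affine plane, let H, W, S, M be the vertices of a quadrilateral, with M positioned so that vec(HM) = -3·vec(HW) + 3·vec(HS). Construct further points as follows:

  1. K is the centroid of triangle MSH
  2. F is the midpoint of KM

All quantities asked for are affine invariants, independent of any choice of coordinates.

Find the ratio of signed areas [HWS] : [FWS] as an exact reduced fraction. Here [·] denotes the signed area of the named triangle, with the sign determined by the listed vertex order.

[HWS]:[FWS] = 6/5

Assign H = (0, 0), W = (1, 0), S = (0, 1), M = (-3, 3) — the answer is frame-independent, so this choice is without loss of generality.
1. K is the centroid of triangle MSH ⇒ K = (-1, 4/3)
2. F is the midpoint of KM ⇒ F = (-2, 13/6)
2·[HWS] = 1, 2·[FWS] = 5/6
[HWS]:[FWS] = 1:5/6 = 6/5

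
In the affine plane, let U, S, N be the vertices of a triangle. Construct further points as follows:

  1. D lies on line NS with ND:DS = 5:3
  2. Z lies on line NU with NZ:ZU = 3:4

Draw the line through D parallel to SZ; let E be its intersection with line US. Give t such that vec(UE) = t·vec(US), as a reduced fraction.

t = 41/32

Assign U = (0, 0), S = (1, 0), N = (0, 1) — the answer is frame-independent, so this choice is without loss of generality.
1. D lies on line NS with ND:DS = 5:3 ⇒ D = (5/8, 3/8)
2. Z lies on line NU with NZ:ZU = 3:4 ⇒ Z = (0, 4/7)
through D parallel to SZ: direction (-1, 4/7); meets US at E = (41/32, 0)
E = U + t·(S−U) with t = 41/32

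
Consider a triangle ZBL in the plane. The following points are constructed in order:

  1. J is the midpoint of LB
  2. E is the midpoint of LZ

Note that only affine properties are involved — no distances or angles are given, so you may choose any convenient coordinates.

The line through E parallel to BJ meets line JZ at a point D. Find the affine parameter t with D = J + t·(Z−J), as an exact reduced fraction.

t = 1/2

Set Z = (0, 0), B = (1, 0), L = (0, 1); any affine frame gives the same invariant.
1. J is the midpoint of LB ⇒ J = (1/2, 1/2)
2. E is the midpoint of LZ ⇒ E = (0, 1/2)
through E parallel to BJ: direction (-1/2, 1/2); meets JZ at D = (1/4, 1/4)
D = J + t·(Z−J) with t = 1/2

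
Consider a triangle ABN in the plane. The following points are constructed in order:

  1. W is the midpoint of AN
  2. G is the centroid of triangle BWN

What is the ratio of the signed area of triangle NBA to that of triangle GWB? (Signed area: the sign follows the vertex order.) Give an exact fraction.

Choose coordinates A = (0, 0), B = (1, 0), N = (0, 1).
1. W is the midpoint of AN ⇒ W = (0, 1/2)
2. G is the centroid of triangle BWN ⇒ G = (1/3, 1/2)
2·[NBA] = -1, 2·[GWB] = 1/6
[NBA]:[GWB] = -1:1/6 = -6

[NBA]:[GWB] = -6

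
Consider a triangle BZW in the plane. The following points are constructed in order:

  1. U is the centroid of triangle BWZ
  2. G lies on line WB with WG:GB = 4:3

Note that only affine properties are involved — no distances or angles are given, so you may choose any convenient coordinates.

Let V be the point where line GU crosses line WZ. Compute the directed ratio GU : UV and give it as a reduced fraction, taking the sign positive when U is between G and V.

Assign B = (0, 0), Z = (1, 0), W = (0, 1) — the answer is frame-independent, so this choice is without loss of generality.
1. U is the centroid of triangle BWZ ⇒ U = (1/3, 1/3)
2. G lies on line WB with WG:GB = 4:3 ⇒ G = (0, 3/7)
line GU meets WZ at V = (4/5, 1/5)
U = G + t·(V−G) with t = 5/12, so GU:UV = 5/12:7/12

GU:UV = 5/7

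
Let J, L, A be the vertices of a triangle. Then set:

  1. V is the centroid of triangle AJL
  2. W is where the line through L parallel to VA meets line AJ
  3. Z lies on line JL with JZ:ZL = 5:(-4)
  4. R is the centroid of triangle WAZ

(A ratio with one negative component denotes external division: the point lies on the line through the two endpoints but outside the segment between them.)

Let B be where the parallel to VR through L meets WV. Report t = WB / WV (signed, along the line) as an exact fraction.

Assign J = (0, 0), L = (1, 0), A = (0, 1) — the answer is frame-independent, so this choice is without loss of generality.
1. V is the centroid of triangle AJL ⇒ V = (1/3, 1/3)
2. W is where the line through L parallel to VA meets line AJ ⇒ W = (0, 2)
3. Z lies on line JL with JZ:ZL = 5:(-4) ⇒ Z = (5, 0)
4. R is the centroid of triangle WAZ ⇒ R = (5/3, 1)
through L parallel to VR: direction (4/3, 2/3); meets WV at B = (5/11, -3/11)
B = W + t·(V−W) with t = 15/11

t = 15/11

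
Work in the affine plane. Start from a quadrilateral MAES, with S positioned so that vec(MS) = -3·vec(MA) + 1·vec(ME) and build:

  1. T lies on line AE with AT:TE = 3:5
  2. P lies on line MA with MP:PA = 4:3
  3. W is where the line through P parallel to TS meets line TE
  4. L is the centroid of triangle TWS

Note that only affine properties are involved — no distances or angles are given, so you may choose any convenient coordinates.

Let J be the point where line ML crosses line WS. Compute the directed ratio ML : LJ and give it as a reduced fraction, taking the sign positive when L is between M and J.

Work in coordinates with M = (0, 0), A = (1, 0), E = (0, 1), S = (-3, 1).
1. T lies on line AE with AT:TE = 3:5 ⇒ T = (5/8, 3/8)
2. P lies on line MA with MP:PA = 4:3 ⇒ P = (4/7, 0)
3. W is where the line through P parallel to TS meets line TE ⇒ W = (61/56, -5/56)
4. L is the centroid of triangle TWS ⇒ L = (-3/7, 3/7)
line ML meets WS at J = (-23/84, 23/84)
L = M + t·(J−M) with t = 36/23, so ML:LJ = 36/23:-13/23

ML:LJ = -36/13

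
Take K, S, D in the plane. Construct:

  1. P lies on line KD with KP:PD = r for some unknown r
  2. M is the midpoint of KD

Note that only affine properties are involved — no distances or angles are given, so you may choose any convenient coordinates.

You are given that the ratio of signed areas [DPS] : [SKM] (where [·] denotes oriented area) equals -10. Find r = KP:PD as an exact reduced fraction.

r = -4/5

Choose coordinates K = (0, 0), S = (1, 0), D = (0, 1).
1. With KP:PD = r, write λ = r/(r+1) so P = K + λ·(D−K); P is affine-linear in λ
2. M is the midpoint of KD ⇒ M = (0, 1/2)
Every point depending on P is an affine combination of P and λ-independent points, so each such coordinate is linear in λ; the λ² term in each signed area is a multiple of (D−K)×(D−K) = 0, so 2·[DPS] and 2·[SKM] are each linear in λ. Evaluating at λ=0 and λ=1:
  2·[DPS] = −λ + 1,   2·[SKM] = -1/2
So [DPS]:[SKM] = (−λ + 1) / (-1/2). Setting this equal to -10:
  −λ + 1 = -10·(-1/2)  ⇒  λ = -4
Then r = λ/(1−λ) = (-4)/(5) = -4/5. Check: with r = -4/5, P = (0, -4) and [DPS]:[SKM] = -10 as required.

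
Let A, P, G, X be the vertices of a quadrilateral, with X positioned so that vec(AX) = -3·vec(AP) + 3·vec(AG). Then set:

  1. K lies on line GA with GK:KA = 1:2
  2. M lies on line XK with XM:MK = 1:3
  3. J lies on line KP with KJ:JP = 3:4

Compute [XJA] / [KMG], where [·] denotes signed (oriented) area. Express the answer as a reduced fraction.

[XJA]:[KMG] = 68/21

Choose coordinates A = (0, 0), P = (1, 0), G = (0, 1), X = (-3, 3).
1. K lies on line GA with GK:KA = 1:2 ⇒ K = (0, 2/3)
2. M lies on line XK with XM:MK = 1:3 ⇒ M = (-9/4, 29/12)
3. J lies on line KP with KJ:JP = 3:4 ⇒ J = (3/7, 8/21)
2·[XJA] = -17/7, 2·[KMG] = -3/4
[XJA]:[KMG] = -17/7:-3/4 = 68/21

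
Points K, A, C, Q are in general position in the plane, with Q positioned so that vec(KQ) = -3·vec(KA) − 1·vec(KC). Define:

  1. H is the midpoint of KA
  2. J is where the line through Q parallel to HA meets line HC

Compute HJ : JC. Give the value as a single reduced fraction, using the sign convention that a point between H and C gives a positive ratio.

HJ:JC = -1/2

Set K = (0, 0), A = (1, 0), C = (0, 1), Q = (-3, -1); any affine frame gives the same invariant.
1. H is the midpoint of KA ⇒ H = (1/2, 0)
2. J is where the line through Q parallel to HA meets line HC ⇒ J = (1, -1)
J = H + t·(C−H) with t = -1, so HJ:JC = t:(1−t) = -1:2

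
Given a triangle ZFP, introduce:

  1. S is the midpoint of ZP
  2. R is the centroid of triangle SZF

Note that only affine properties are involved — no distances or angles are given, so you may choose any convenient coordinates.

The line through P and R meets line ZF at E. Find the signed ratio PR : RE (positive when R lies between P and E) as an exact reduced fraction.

Choose coordinates Z = (0, 0), F = (1, 0), P = (0, 1).
1. S is the midpoint of ZP ⇒ S = (0, 1/2)
2. R is the centroid of triangle SZF ⇒ R = (1/3, 1/6)
line PR meets ZF at E = (2/5, 0)
R = P + t·(E−P) with t = 5/6, so PR:RE = 5/6:1/6

PR:RE = 5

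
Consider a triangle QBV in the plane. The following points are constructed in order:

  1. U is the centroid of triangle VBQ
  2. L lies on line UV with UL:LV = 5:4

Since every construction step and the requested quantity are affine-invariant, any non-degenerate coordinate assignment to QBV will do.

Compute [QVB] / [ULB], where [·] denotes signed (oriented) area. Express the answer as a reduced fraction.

[QVB]:[ULB] = 27/5

Set Q = (0, 0), B = (1, 0), V = (0, 1); any affine frame gives the same invariant.
1. U is the centroid of triangle VBQ ⇒ U = (1/3, 1/3)
2. L lies on line UV with UL:LV = 5:4 ⇒ L = (4/27, 19/27)
2·[QVB] = -1, 2·[ULB] = -5/27
[QVB]:[ULB] = -1:-5/27 = 27/5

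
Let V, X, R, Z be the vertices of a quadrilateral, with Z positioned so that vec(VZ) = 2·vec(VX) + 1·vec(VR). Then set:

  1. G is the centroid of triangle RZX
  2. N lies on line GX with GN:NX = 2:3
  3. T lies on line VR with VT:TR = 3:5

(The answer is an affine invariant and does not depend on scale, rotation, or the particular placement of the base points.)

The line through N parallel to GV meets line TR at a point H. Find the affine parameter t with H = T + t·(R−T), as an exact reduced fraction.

t = -77/75

Work in coordinates with V = (0, 0), X = (1, 0), R = (0, 1), Z = (2, 1).
1. G is the centroid of triangle RZX ⇒ G = (1, 2/3)
2. N lies on line GX with GN:NX = 2:3 ⇒ N = (1, 2/5)
3. T lies on line VR with VT:TR = 3:5 ⇒ T = (0, 3/8)
through N parallel to GV: direction (-1, -2/3); meets TR at H = (0, -4/15)
H = T + t·(R−T) with t = -77/75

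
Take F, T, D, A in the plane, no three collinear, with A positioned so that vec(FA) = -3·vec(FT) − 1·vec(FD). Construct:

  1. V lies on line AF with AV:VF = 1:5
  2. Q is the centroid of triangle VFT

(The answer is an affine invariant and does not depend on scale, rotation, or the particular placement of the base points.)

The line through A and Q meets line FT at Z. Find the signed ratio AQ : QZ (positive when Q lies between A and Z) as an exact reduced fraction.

AQ:QZ = 13/5

Assign F = (0, 0), T = (1, 0), D = (0, 1), A = (-3, -1) — the answer is frame-independent, so this choice is without loss of generality.
1. V lies on line AF with AV:VF = 1:5 ⇒ V = (-5/2, -5/6)
2. Q is the centroid of triangle VFT ⇒ Q = (-1/2, -5/18)
line AQ meets FT at Z = (6/13, 0)
Q = A + t·(Z−A) with t = 13/18, so AQ:QZ = 13/18:5/18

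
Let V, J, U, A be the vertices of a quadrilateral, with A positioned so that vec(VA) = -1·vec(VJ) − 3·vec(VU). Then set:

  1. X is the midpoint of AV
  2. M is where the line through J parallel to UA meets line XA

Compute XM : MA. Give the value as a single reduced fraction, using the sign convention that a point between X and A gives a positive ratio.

Set V = (0, 0), J = (1, 0), U = (0, 1), A = (-1, -3); any affine frame gives the same invariant.
1. X is the midpoint of AV ⇒ X = (-1/2, -3/2)
2. M is where the line through J parallel to UA meets line XA ⇒ M = (4, 12)
M = X + t·(A−X) with t = -9, so XM:MA = t:(1−t) = -9:10

XM:MA = -9/10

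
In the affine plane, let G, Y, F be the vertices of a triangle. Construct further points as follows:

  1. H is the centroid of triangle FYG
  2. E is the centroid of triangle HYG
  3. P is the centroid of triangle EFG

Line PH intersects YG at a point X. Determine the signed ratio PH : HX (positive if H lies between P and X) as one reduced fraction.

Set G = (0, 0), Y = (1, 0), F = (0, 1); any affine frame gives the same invariant.
1. H is the centroid of triangle FYG ⇒ H = (1/3, 1/3)
2. E is the centroid of triangle HYG ⇒ E = (4/9, 1/9)
3. P is the centroid of triangle EFG ⇒ P = (4/27, 10/27)
line PH meets YG at X = (2, 0)
H = P + t·(X−P) with t = 1/10, so PH:HX = 1/10:9/10

PH:HX = 1/9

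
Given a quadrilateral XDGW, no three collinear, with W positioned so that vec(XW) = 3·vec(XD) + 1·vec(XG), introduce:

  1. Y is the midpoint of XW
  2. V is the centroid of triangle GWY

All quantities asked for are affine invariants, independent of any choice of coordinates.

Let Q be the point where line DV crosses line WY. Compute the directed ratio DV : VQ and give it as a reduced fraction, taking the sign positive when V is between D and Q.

Work in coordinates with X = (0, 0), D = (1, 0), G = (0, 1), W = (3, 1).
1. Y is the midpoint of XW ⇒ Y = (3/2, 1/2)
2. V is the centroid of triangle GWY ⇒ V = (3/2, 5/6)
line DV meets WY at Q = (5/4, 5/12)
V = D + t·(Q−D) with t = 2, so DV:VQ = 2:-1

DV:VQ = -2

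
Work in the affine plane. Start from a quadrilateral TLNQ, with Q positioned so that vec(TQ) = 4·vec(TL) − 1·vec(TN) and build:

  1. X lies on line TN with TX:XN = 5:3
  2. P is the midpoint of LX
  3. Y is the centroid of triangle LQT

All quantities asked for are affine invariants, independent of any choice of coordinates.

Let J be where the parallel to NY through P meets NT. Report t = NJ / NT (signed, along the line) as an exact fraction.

t = 23/80

Set T = (0, 0), L = (1, 0), N = (0, 1), Q = (4, -1); any affine frame gives the same invariant.
1. X lies on line TN with TX:XN = 5:3 ⇒ X = (0, 5/8)
2. P is the midpoint of LX ⇒ P = (1/2, 5/16)
3. Y is the centroid of triangle LQT ⇒ Y = (5/3, -1/3)
through P parallel to NY: direction (5/3, -4/3); meets NT at J = (0, 57/80)
J = N + t·(T−N) with t = 23/80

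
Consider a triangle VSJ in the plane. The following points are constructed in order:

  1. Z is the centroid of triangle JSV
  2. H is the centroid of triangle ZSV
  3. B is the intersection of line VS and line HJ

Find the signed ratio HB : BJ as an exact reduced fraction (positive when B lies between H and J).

Set V = (0, 0), S = (1, 0), J = (0, 1); any affine frame gives the same invariant.
1. Z is the centroid of triangle JSV ⇒ Z = (1/3, 1/3)
2. H is the centroid of triangle ZSV ⇒ H = (4/9, 1/9)
3. B is the intersection of line VS and line HJ ⇒ B = (1/2, 0)
B = H + t·(J−H) with t = -1/8, so HB:BJ = t:(1−t) = -1/8:9/8

HB:BJ = -1/9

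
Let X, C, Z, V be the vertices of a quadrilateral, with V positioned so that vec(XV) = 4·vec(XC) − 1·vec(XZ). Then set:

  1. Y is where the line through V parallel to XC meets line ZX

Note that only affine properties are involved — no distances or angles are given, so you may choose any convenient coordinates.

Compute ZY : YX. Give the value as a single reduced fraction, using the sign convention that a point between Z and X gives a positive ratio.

Work in coordinates with X = (0, 0), C = (1, 0), Z = (0, 1), V = (4, -1).
1. Y is where the line through V parallel to XC meets line ZX ⇒ Y = (0, -1)
Y = Z + t·(X−Z) with t = 2, so ZY:YX = t:(1−t) = 2:-1

ZY:YX = -2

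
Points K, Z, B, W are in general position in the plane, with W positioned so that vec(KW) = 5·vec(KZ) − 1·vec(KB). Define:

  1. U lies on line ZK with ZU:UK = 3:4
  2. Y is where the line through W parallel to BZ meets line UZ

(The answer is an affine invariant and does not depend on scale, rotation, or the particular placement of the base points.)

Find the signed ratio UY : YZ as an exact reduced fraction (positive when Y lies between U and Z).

Assign K = (0, 0), Z = (1, 0), B = (0, 1), W = (5, -1) — the answer is frame-independent, so this choice is without loss of generality.
1. U lies on line ZK with ZU:UK = 3:4 ⇒ U = (4/7, 0)
2. Y is where the line through W parallel to BZ meets line UZ ⇒ Y = (4, 0)
Y = U + t·(Z−U) with t = 8, so UY:YZ = t:(1−t) = 8:-7

UY:YZ = -8/7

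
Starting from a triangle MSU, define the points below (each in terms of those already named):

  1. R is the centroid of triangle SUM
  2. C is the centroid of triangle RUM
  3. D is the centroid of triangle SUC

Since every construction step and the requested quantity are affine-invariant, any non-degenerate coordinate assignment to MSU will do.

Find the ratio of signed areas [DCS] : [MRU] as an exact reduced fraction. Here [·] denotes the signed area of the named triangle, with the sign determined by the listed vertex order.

[DCS]:[MRU] = 4/9

Set M = (0, 0), S = (1, 0), U = (0, 1); any affine frame gives the same invariant.
1. R is the centroid of triangle SUM ⇒ R = (1/3, 1/3)
2. C is the centroid of triangle RUM ⇒ C = (1/9, 4/9)
3. D is the centroid of triangle SUC ⇒ D = (10/27, 13/27)
2·[DCS] = 4/27, 2·[MRU] = 1/3
[DCS]:[MRU] = 4/27:1/3 = 4/9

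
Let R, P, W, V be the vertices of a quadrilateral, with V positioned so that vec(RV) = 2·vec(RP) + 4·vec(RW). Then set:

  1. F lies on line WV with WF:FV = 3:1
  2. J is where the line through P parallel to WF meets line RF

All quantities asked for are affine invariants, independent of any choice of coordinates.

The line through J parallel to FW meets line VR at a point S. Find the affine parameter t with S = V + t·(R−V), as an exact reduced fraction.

t = 5/2

Work in coordinates with R = (0, 0), P = (1, 0), W = (0, 1), V = (2, 4).
1. F lies on line WV with WF:FV = 3:1 ⇒ F = (3/2, 13/4)
2. J is where the line through P parallel to WF meets line RF ⇒ J = (-9/4, -39/8)
through J parallel to FW: direction (-3/2, -9/4); meets VR at S = (-3, -6)
S = V + t·(R−V) with t = 5/2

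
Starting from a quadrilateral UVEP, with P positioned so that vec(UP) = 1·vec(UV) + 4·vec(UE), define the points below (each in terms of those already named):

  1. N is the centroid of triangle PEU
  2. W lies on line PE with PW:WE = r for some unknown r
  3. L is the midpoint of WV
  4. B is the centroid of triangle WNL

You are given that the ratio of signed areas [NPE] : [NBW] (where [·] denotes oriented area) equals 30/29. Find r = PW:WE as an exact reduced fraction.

r = 1/4

Work in coordinates with U = (0, 0), V = (1, 0), E = (0, 1), P = (1, 4).
1. N is the centroid of triangle PEU ⇒ N = (1/3, 5/3)
2. With PW:WE = r, write λ = r/(r+1) so W = P + λ·(E−P); W is affine-linear in λ
3. L is the midpoint of WV ⇒ L is an affine combination of earlier points and hence also affine-linear in λ
4. B is the centroid of triangle WNL ⇒ B is an affine combination of earlier points and hence also affine-linear in λ
Every point depending on W is an affine combination of W and λ-independent points, so each such coordinate is linear in λ; the λ² term in each signed area is a multiple of (E−P)×(E−P) = 0, so 2·[NPE] and 2·[NBW] are each linear in λ. Evaluating at λ=0 and λ=1:
  2·[NPE] = 1/3,   2·[NBW] = -11/18·λ + 4/9
So [NPE]:[NBW] = (1/3) / (-11/18·λ + 4/9). Setting this equal to 30/29:
  1/3 = 30/29·(-11/18·λ + 4/9)  ⇒  λ = 1/5
Then r = λ/(1−λ) = (1/5)/(4/5) = 1/4. Check: with r = 1/4, W = (4/5, 17/5) and [NPE]:[NBW] = 30/29 as required.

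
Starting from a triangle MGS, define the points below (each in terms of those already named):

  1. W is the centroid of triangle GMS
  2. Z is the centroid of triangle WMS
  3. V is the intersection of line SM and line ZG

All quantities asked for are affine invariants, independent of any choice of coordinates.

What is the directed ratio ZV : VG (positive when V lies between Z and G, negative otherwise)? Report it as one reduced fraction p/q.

Assign M = (0, 0), G = (1, 0), S = (0, 1) — the answer is frame-independent, so this choice is without loss of generality.
1. W is the centroid of triangle GMS ⇒ W = (1/3, 1/3)
2. Z is the centroid of triangle WMS ⇒ Z = (1/9, 4/9)
3. V is the intersection of line SM and line ZG ⇒ V = (0, 1/2)
V = Z + t·(G−Z) with t = -1/8, so ZV:VG = t:(1−t) = -1/8:9/8

ZV:VG = -1/9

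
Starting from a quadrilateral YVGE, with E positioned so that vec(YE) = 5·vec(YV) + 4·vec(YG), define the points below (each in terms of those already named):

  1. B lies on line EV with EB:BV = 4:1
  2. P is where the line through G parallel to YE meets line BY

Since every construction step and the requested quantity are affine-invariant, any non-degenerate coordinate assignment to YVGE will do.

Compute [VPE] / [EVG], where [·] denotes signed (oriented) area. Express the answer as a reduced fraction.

[VPE]:[EVG] = 41/32

Work in coordinates with Y = (0, 0), V = (1, 0), G = (0, 1), E = (5, 4).
1. B lies on line EV with EB:BV = 4:1 ⇒ B = (9/5, 4/5)
2. P is where the line through G parallel to YE meets line BY ⇒ P = (-45/16, -5/4)
2·[VPE] = -41/4, 2·[EVG] = -8
[VPE]:[EVG] = -41/4:-8 = 41/32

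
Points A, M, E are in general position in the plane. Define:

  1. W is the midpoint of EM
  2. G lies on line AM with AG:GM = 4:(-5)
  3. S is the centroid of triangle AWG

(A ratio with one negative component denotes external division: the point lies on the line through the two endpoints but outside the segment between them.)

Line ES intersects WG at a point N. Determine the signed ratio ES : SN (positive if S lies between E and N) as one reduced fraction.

Set A = (0, 0), M = (1, 0), E = (0, 1); any affine frame gives the same invariant.
1. W is the midpoint of EM ⇒ W = (1/2, 1/2)
2. G lies on line AM with AG:GM = 4:(-5) ⇒ G = (-4, 0)
3. S is the centroid of triangle AWG ⇒ S = (-7/6, 1/6)
line ES meets WG at N = (-35/38, 13/38)
S = E + t·(N−E) with t = 19/15, so ES:SN = 19/15:-4/15

ES:SN = -19/4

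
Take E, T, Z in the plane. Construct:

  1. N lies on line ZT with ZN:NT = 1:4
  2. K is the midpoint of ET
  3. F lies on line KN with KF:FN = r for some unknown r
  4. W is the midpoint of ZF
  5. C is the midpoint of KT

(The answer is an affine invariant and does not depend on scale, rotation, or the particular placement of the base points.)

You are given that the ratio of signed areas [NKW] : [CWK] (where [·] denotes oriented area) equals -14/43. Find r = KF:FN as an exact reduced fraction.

Set E = (0, 0), T = (1, 0), Z = (0, 1); any affine frame gives the same invariant.
1. N lies on line ZT with ZN:NT = 1:4 ⇒ N = (1/5, 4/5)
2. K is the midpoint of ET ⇒ K = (1/2, 0)
3. With KF:FN = r, write λ = r/(r+1) so F = K + λ·(N−K); F is affine-linear in λ
4. W is the midpoint of ZF ⇒ W is an affine combination of earlier points and hence also affine-linear in λ
5. C is the midpoint of KT ⇒ C = (3/4, 0)
Every point depending on F is an affine combination of F and λ-independent points, so each such coordinate is linear in λ; the λ² term in each signed area is a multiple of (N−K)×(N−K) = 0, so 2·[NKW] and 2·[CWK] are each linear in λ. Evaluating at λ=0 and λ=1:
  2·[NKW] = -1/20,   2·[CWK] = 1/10·λ + 1/8
So [NKW]:[CWK] = (-1/20) / (1/10·λ + 1/8). Setting this equal to -14/43:
  -1/20 = -14/43·(1/10·λ + 1/8)  ⇒  λ = 2/7
Then r = λ/(1−λ) = (2/7)/(5/7) = 2/5. Check: with r = 2/5, F = (29/70, 8/35) and [NKW]:[CWK] = -14/43 as required.

r = 2/5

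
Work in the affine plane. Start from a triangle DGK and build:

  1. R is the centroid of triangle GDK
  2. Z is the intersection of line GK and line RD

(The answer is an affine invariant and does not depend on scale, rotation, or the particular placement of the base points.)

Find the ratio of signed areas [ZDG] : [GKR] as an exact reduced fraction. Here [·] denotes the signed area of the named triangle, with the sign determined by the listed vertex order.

Set D = (0, 0), G = (1, 0), K = (0, 1); any affine frame gives the same invariant.
1. R is the centroid of triangle GDK ⇒ R = (1/3, 1/3)
2. Z is the intersection of line GK and line RD ⇒ Z = (1/2, 1/2)
2·[ZDG] = 1/2, 2·[GKR] = 1/3
[ZDG]:[GKR] = 1/2:1/3 = 3/2

[ZDG]:[GKR] = 3/2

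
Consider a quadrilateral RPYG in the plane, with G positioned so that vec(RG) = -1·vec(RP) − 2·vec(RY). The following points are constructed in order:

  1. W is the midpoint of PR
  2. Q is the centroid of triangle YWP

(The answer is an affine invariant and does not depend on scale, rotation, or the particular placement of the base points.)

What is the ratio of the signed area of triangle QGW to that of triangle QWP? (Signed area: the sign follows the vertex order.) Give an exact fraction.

[QGW]:[QWP] = 3

Assign R = (0, 0), P = (1, 0), Y = (0, 1), G = (-1, -2) — the answer is frame-independent, so this choice is without loss of generality.
1. W is the midpoint of PR ⇒ W = (1/2, 0)
2. Q is the centroid of triangle YWP ⇒ Q = (1/2, 1/3)
2·[QGW] = 1/2, 2·[QWP] = 1/6
[QGW]:[QWP] = 1/2:1/6 = 3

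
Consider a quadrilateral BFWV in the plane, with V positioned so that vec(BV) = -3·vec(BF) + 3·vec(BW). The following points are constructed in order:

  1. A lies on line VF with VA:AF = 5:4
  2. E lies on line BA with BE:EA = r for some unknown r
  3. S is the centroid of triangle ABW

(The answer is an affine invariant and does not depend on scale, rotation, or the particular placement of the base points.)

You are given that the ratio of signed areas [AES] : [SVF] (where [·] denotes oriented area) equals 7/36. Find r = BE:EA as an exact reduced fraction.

r = -3

Set B = (0, 0), F = (1, 0), W = (0, 1), V = (-3, 3); any affine frame gives the same invariant.
1. A lies on line VF with VA:AF = 5:4 ⇒ A = (-7/9, 4/3)
2. With BE:EA = r, write λ = r/(r+1) so E = B + λ·(A−B); E is affine-linear in λ
3. S is the centroid of triangle ABW ⇒ S = (-7/27, 7/9)
Every point depending on E is an affine combination of E and λ-independent points, so each such coordinate is linear in λ; the λ² term in each signed area is a multiple of (A−B)×(A−B) = 0, so 2·[AES] and 2·[SVF] are each linear in λ. Evaluating at λ=0 and λ=1:
  2·[AES] = -7/27·λ + 7/27,   2·[SVF] = -2/3
So [AES]:[SVF] = (-7/27·λ + 7/27) / (-2/3). Setting this equal to 7/36:
  -7/27·λ + 7/27 = 7/36·(-2/3)  ⇒  λ = 3/2
Then r = λ/(1−λ) = (3/2)/(-1/2) = -3. Check: with r = -3, E = (-7/6, 2) and [AES]:[SVF] = 7/36 as required.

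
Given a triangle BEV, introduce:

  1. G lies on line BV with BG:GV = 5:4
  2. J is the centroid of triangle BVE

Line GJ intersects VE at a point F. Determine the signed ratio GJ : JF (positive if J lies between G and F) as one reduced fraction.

GJ:JF = 1/3

Assign B = (0, 0), E = (1, 0), V = (0, 1) — the answer is frame-independent, so this choice is without loss of generality.
1. G lies on line BV with BG:GV = 5:4 ⇒ G = (0, 5/9)
2. J is the centroid of triangle BVE ⇒ J = (1/3, 1/3)
line GJ meets VE at F = (4/3, -1/3)
J = G + t·(F−G) with t = 1/4, so GJ:JF = 1/4:3/4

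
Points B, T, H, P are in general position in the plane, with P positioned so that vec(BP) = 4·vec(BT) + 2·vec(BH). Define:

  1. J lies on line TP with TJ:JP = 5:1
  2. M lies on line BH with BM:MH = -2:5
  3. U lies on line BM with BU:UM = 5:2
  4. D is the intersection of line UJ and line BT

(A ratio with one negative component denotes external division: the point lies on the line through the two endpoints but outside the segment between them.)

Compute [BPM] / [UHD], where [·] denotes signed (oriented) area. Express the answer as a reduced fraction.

[BPM]:[UHD] = 72/31

Work in coordinates with B = (0, 0), T = (1, 0), H = (0, 1), P = (4, 2).
1. J lies on line TP with TJ:JP = 5:1 ⇒ J = (7/2, 5/3)
2. M lies on line BH with BM:MH = -2:5 ⇒ M = (0, -2/3)
3. U lies on line BM with BU:UM = 5:2 ⇒ U = (0, -10/21)
4. D is the intersection of line UJ and line BT ⇒ D = (7/9, 0)
2·[BPM] = -8/3, 2·[UHD] = -31/27
[BPM]:[UHD] = -8/3:-31/27 = 72/31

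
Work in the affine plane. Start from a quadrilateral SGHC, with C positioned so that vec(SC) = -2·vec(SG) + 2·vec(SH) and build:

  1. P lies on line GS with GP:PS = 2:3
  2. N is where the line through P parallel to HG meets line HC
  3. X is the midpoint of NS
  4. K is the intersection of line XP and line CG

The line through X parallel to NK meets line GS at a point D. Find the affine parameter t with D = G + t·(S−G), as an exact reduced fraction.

Work in coordinates with S = (0, 0), G = (1, 0), H = (0, 1), C = (-2, 2).
1. P lies on line GS with GP:PS = 2:3 ⇒ P = (3/5, 0)
2. N is where the line through P parallel to HG meets line HC ⇒ N = (-4/5, 7/5)
3. X is the midpoint of NS ⇒ X = (-2/5, 7/10)
4. K is the intersection of line XP and line CG ⇒ K = (-37/5, 28/5)
through X parallel to NK: direction (-33/5, 21/5); meets GS at D = (7/10, 0)
D = G + t·(S−G) with t = 3/10

t = 3/10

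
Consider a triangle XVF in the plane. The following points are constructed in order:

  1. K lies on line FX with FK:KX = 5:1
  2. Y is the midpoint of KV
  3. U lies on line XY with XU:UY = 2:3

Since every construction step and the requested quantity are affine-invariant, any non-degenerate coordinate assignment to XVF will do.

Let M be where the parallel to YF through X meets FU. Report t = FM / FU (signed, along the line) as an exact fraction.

t = 5/3

Assign X = (0, 0), V = (1, 0), F = (0, 1) — the answer is frame-independent, so this choice is without loss of generality.
1. K lies on line FX with FK:KX = 5:1 ⇒ K = (0, 1/6)
2. Y is the midpoint of KV ⇒ Y = (1/2, 1/12)
3. U lies on line XY with XU:UY = 2:3 ⇒ U = (1/5, 1/30)
through X parallel to YF: direction (-1/2, 11/12); meets FU at M = (1/3, -11/18)
M = F + t·(U−F) with t = 5/3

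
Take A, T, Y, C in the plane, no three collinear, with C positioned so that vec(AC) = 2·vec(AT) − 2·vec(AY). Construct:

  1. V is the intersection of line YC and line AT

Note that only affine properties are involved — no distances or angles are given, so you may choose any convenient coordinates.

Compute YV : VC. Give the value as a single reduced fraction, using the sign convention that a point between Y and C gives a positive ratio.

Assign A = (0, 0), T = (1, 0), Y = (0, 1), C = (2, -2) — the answer is frame-independent, so this choice is without loss of generality.
1. V is the intersection of line YC and line AT ⇒ V = (2/3, 0)
V = Y + t·(C−Y) with t = 1/3, so YV:VC = t:(1−t) = 1/3:2/3

YV:VC = 1/2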